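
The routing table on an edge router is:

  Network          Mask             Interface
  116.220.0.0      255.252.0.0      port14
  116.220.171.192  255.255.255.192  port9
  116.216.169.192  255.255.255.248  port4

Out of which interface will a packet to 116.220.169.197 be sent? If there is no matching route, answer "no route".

Routes whose prefix contains 116.220.169.197:
  116.220.0.0/14 (116.220.0.0 - 116.223.255.255) -> port14
More-specific entries that do NOT match:
  116.216.169.192/29 (116.216.169.192 - 116.216.169.199) does not contain 116.220.169.197
  116.220.171.192/26 (116.220.171.192 - 116.220.171.255) does not contain 116.220.169.197
Longest matching prefix is /14 -> interface port14.

port14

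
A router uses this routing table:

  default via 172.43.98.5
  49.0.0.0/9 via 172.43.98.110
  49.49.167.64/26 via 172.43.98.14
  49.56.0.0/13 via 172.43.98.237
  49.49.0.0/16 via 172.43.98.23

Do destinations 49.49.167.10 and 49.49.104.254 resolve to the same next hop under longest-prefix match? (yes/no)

49.49.167.10: longest match 49.49.0.0/16 -> 172.43.98.23
49.49.104.254: longest match 49.49.0.0/16 -> 172.43.98.23

yes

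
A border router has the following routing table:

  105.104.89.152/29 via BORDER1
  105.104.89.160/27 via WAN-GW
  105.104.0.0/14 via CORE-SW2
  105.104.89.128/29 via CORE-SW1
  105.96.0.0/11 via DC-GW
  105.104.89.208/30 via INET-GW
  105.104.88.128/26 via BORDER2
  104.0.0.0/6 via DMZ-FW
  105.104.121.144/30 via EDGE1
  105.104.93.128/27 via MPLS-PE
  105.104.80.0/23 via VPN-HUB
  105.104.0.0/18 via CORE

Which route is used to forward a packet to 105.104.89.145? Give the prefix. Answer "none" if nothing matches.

105.104.0.0/14

Entries matching 105.104.89.145:
  104.0.0.0/6 (104.0.0.0 - 107.255.255.255)
  105.96.0.0/11 (105.96.0.0 - 105.127.255.255)
  105.104.0.0/14 (105.104.0.0 - 105.107.255.255)
Most specific is 105.104.0.0/14.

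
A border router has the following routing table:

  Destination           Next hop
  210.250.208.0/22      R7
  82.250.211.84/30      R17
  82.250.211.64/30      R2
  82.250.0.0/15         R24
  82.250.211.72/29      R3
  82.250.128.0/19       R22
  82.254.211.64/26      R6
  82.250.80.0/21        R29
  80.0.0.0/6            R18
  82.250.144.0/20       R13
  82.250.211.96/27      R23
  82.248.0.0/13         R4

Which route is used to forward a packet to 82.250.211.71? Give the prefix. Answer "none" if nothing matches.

82.250.0.0/15

Entries matching 82.250.211.71:
  80.0.0.0/6 (80.0.0.0 - 83.255.255.255)
  82.248.0.0/13 (82.248.0.0 - 82.255.255.255)
  82.250.0.0/15 (82.250.0.0 - 82.251.255.255)
Most specific is 82.250.0.0/15.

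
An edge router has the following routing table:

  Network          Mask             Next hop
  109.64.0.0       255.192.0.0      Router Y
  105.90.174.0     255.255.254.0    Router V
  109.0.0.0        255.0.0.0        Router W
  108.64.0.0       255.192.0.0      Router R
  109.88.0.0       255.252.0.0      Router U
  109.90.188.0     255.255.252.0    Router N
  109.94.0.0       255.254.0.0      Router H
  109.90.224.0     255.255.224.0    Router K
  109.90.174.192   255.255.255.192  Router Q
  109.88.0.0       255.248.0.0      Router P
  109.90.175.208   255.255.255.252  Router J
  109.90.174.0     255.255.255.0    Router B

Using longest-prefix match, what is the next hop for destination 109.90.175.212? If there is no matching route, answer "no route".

Router U

Routes whose prefix contains 109.90.175.212:
  109.0.0.0/8 (109.0.0.0 - 109.255.255.255) -> Router W
  109.64.0.0/10 (109.64.0.0 - 109.127.255.255) -> Router Y
  109.88.0.0/13 (109.88.0.0 - 109.95.255.255) -> Router P
  109.88.0.0/14 (109.88.0.0 - 109.91.255.255) -> Router U
More-specific entries that do NOT match:
  109.90.175.208/30 (109.90.175.208 - 109.90.175.211) does not contain 109.90.175.212
  109.90.174.192/26 (109.90.174.192 - 109.90.174.255) does not contain 109.90.175.212
  109.90.174.0/24 (109.90.174.0 - 109.90.174.255) does not contain 109.90.175.212
  105.90.174.0/23 (105.90.174.0 - 105.90.175.255) does not contain 109.90.175.212
  109.90.188.0/22 (109.90.188.0 - 109.90.191.255) does not contain 109.90.175.212
  109.90.224.0/19 (109.90.224.0 - 109.90.255.255) does not contain 109.90.175.212
  109.94.0.0/15 (109.94.0.0 - 109.95.255.255) does not contain 109.90.175.212
Longest matching prefix is /14 -> next hop Router U.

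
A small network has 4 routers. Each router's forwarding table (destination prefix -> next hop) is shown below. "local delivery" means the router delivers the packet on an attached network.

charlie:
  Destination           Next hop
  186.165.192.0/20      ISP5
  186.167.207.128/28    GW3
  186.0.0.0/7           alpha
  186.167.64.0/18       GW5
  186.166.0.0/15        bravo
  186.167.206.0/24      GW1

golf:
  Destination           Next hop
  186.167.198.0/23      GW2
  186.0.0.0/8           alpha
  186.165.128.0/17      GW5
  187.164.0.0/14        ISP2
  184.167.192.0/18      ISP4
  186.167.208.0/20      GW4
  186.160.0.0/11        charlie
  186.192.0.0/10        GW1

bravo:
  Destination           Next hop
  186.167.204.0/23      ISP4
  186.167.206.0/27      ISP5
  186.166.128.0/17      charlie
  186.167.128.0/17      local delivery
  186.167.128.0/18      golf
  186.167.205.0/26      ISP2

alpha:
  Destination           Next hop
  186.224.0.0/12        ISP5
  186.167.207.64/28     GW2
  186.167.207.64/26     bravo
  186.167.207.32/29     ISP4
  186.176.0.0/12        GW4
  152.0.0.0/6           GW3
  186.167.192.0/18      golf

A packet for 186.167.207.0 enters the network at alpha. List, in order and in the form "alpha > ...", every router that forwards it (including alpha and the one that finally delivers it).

alpha > golf > charlie > bravo

At alpha: longest match for 186.167.207.0 is 186.167.192.0/18 -> golf
At golf: longest match for 186.167.207.0 is 186.160.0.0/11 -> charlie
At charlie: longest match for 186.167.207.0 is 186.166.0.0/15 -> bravo
At bravo: longest match for 186.167.207.0 is 186.167.128.0/17 -> local delivery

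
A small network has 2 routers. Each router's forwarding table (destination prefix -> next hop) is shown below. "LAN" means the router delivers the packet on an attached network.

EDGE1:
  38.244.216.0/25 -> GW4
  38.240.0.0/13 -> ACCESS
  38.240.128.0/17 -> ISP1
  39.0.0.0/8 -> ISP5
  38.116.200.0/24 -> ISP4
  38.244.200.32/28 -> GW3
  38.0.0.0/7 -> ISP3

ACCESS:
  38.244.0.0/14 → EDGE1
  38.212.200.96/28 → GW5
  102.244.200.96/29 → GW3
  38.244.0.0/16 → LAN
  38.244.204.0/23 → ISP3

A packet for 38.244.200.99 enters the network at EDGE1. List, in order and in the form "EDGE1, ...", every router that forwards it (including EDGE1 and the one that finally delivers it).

At EDGE1: longest match for 38.244.200.99 is 38.240.0.0/13 -> ACCESS
At ACCESS: longest match for 38.244.200.99 is 38.244.0.0/16 -> LAN

EDGE1, ACCESS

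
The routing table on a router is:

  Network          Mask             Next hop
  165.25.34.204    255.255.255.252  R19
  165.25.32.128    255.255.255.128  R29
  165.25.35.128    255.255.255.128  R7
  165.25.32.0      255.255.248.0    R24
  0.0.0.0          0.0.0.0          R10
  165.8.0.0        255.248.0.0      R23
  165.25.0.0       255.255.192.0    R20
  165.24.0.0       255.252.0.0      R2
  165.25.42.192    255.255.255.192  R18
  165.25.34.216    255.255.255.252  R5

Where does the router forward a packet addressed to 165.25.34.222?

Routes whose prefix contains 165.25.34.222:
  0.0.0.0/0 (default, matches everything) -> R10
  165.24.0.0/14 (165.24.0.0 - 165.27.255.255) -> R2
  165.25.0.0/18 (165.25.0.0 - 165.25.63.255) -> R20
  165.25.32.0/21 (165.25.32.0 - 165.25.39.255) -> R24
More-specific entries that do NOT match:
  165.25.34.204/30 (165.25.34.204 - 165.25.34.207) does not contain 165.25.34.222
  165.25.34.216/30 (165.25.34.216 - 165.25.34.219) does not contain 165.25.34.222
  165.25.42.192/26 (165.25.42.192 - 165.25.42.255) does not contain 165.25.34.222
  165.25.32.128/25 (165.25.32.128 - 165.25.32.255) does not contain 165.25.34.222
  165.25.35.128/25 (165.25.35.128 - 165.25.35.255) does not contain 165.25.34.222
Longest matching prefix is /21 -> next hop R24.

R24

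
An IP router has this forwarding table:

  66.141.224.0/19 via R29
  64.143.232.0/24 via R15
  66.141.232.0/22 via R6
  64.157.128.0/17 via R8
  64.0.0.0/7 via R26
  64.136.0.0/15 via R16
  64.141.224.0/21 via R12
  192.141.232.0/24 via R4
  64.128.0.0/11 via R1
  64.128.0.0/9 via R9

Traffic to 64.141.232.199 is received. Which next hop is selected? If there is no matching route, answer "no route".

R1

Routes whose prefix contains 64.141.232.199:
  64.0.0.0/7 (64.0.0.0 - 65.255.255.255) -> R26
  64.128.0.0/9 (64.128.0.0 - 64.255.255.255) -> R9
  64.128.0.0/11 (64.128.0.0 - 64.159.255.255) -> R1
More-specific entries that do NOT match:
  64.143.232.0/24 (64.143.232.0 - 64.143.232.255) does not contain 64.141.232.199
  192.141.232.0/24 (192.141.232.0 - 192.141.232.255) does not contain 64.141.232.199
  66.141.232.0/22 (66.141.232.0 - 66.141.235.255) does not contain 64.141.232.199
  64.141.224.0/21 (64.141.224.0 - 64.141.231.255) does not contain 64.141.232.199
  66.141.224.0/19 (66.141.224.0 - 66.141.255.255) does not contain 64.141.232.199
  64.157.128.0/17 (64.157.128.0 - 64.157.255.255) does not contain 64.141.232.199
  64.136.0.0/15 (64.136.0.0 - 64.137.255.255) does not contain 64.141.232.199
Longest matching prefix is /11 -> next hop R1.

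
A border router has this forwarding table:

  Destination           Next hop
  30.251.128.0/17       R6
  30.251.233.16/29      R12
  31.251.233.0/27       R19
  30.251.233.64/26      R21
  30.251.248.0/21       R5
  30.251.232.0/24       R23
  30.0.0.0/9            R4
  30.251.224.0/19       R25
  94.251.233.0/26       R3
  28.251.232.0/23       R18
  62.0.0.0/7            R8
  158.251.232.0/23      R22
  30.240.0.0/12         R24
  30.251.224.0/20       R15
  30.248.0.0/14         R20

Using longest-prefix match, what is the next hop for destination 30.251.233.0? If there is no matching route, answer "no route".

Routes whose prefix contains 30.251.233.0:
  30.240.0.0/12 (30.240.0.0 - 30.255.255.255) -> R24
  30.248.0.0/14 (30.248.0.0 - 30.251.255.255) -> R20
  30.251.128.0/17 (30.251.128.0 - 30.251.255.255) -> R6
  30.251.224.0/19 (30.251.224.0 - 30.251.255.255) -> R25
  30.251.224.0/20 (30.251.224.0 - 30.251.239.255) -> R15
More-specific entries that do NOT match:
  30.251.233.16/29 (30.251.233.16 - 30.251.233.23) does not contain 30.251.233.0
  31.251.233.0/27 (31.251.233.0 - 31.251.233.31) does not contain 30.251.233.0
  30.251.233.64/26 (30.251.233.64 - 30.251.233.127) does not contain 30.251.233.0
  94.251.233.0/26 (94.251.233.0 - 94.251.233.63) does not contain 30.251.233.0
  30.251.232.0/24 (30.251.232.0 - 30.251.232.255) does not contain 30.251.233.0
  28.251.232.0/23 (28.251.232.0 - 28.251.233.255) does not contain 30.251.233.0
  158.251.232.0/23 (158.251.232.0 - 158.251.233.255) does not contain 30.251.233.0
  30.251.248.0/21 (30.251.248.0 - 30.251.255.255) does not contain 30.251.233.0
Longest matching prefix is /20 -> next hop R15.

R15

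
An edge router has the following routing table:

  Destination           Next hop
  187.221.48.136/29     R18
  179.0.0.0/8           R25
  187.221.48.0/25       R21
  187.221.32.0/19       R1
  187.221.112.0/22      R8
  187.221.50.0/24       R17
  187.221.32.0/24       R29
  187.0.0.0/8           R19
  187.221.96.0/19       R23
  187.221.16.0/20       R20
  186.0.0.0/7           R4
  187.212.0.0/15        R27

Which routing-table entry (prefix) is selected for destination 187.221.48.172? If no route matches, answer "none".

Entries matching 187.221.48.172:
  186.0.0.0/7 (186.0.0.0 - 187.255.255.255)
  187.0.0.0/8 (187.0.0.0 - 187.255.255.255)
  187.221.32.0/19 (187.221.32.0 - 187.221.63.255)
Most specific is 187.221.32.0/19.

187.221.32.0/19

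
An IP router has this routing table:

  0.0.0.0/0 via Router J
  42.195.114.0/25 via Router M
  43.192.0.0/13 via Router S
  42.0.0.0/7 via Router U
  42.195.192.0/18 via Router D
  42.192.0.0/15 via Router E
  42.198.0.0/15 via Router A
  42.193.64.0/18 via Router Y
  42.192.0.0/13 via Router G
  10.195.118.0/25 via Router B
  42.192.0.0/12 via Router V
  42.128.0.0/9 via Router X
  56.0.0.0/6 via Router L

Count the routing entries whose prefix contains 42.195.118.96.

Prefixes containing 42.195.118.96:
  0.0.0.0/0 (default, matches everything)
  42.0.0.0/7 (42.0.0.0 - 43.255.255.255)
  42.128.0.0/9 (42.128.0.0 - 42.255.255.255)
  42.192.0.0/12 (42.192.0.0 - 42.207.255.255)
  42.192.0.0/13 (42.192.0.0 - 42.199.255.255)
Total matching entries: 5.

5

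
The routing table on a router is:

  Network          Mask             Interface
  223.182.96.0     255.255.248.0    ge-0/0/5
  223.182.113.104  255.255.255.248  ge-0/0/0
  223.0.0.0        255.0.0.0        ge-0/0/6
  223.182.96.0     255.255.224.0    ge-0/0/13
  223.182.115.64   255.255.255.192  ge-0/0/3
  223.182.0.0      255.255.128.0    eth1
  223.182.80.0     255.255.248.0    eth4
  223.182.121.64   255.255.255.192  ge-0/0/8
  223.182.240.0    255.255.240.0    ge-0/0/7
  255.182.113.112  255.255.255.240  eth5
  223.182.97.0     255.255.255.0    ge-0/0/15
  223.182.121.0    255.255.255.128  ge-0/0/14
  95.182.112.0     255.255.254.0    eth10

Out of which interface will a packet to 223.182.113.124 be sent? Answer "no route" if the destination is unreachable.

ge-0/0/13

Routes whose prefix contains 223.182.113.124:
  223.0.0.0/8 (223.0.0.0 - 223.255.255.255) -> ge-0/0/6
  223.182.0.0/17 (223.182.0.0 - 223.182.127.255) -> eth1
  223.182.96.0/19 (223.182.96.0 - 223.182.127.255) -> ge-0/0/13
More-specific entries that do NOT match:
  223.182.113.104/29 (223.182.113.104 - 223.182.113.111) does not contain 223.182.113.124
  255.182.113.112/28 (255.182.113.112 - 255.182.113.127) does not contain 223.182.113.124
  223.182.115.64/26 (223.182.115.64 - 223.182.115.127) does not contain 223.182.113.124
  223.182.121.64/26 (223.182.121.64 - 223.182.121.127) does not contain 223.182.113.124
  223.182.121.0/25 (223.182.121.0 - 223.182.121.127) does not contain 223.182.113.124
  223.182.97.0/24 (223.182.97.0 - 223.182.97.255) does not contain 223.182.113.124
  95.182.112.0/23 (95.182.112.0 - 95.182.113.255) does not contain 223.182.113.124
  223.182.96.0/21 (223.182.96.0 - 223.182.103.255) does not contain 223.182.113.124
  223.182.80.0/21 (223.182.80.0 - 223.182.87.255) does not contain 223.182.113.124
  223.182.240.0/20 (223.182.240.0 - 223.182.255.255) does not contain 223.182.113.124
Longest matching prefix is /19 -> interface ge-0/0/13.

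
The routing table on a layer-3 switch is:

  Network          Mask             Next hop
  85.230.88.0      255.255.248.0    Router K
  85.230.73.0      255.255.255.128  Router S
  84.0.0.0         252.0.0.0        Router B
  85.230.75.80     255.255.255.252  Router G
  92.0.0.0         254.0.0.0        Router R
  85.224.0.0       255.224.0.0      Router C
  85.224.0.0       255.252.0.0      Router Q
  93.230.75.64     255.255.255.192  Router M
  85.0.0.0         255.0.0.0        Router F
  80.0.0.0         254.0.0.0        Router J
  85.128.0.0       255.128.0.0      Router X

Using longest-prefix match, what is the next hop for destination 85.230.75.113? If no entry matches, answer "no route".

Router C

Routes whose prefix contains 85.230.75.113:
  84.0.0.0/6 (84.0.0.0 - 87.255.255.255) -> Router B
  85.0.0.0/8 (85.0.0.0 - 85.255.255.255) -> Router F
  85.128.0.0/9 (85.128.0.0 - 85.255.255.255) -> Router X
  85.224.0.0/11 (85.224.0.0 - 85.255.255.255) -> Router C
More-specific entries that do NOT match:
  85.230.75.80/30 (85.230.75.80 - 85.230.75.83) does not contain 85.230.75.113
  93.230.75.64/26 (93.230.75.64 - 93.230.75.127) does not contain 85.230.75.113
  85.230.73.0/25 (85.230.73.0 - 85.230.73.127) does not contain 85.230.75.113
  85.230.88.0/21 (85.230.88.0 - 85.230.95.255) does not contain 85.230.75.113
  85.224.0.0/14 (85.224.0.0 - 85.227.255.255) does not contain 85.230.75.113
Longest matching prefix is /11 -> next hop Router C.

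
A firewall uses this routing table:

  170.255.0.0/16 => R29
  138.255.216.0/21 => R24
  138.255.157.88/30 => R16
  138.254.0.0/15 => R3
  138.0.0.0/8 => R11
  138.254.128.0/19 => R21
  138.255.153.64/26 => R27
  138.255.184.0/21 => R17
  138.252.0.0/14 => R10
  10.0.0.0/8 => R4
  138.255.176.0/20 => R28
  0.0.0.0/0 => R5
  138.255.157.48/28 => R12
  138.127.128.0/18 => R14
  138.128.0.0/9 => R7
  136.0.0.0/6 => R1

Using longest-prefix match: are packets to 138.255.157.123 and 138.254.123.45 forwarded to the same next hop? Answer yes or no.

yes

138.255.157.123: longest match 138.254.0.0/15 -> R3
138.254.123.45: longest match 138.254.0.0/15 -> R3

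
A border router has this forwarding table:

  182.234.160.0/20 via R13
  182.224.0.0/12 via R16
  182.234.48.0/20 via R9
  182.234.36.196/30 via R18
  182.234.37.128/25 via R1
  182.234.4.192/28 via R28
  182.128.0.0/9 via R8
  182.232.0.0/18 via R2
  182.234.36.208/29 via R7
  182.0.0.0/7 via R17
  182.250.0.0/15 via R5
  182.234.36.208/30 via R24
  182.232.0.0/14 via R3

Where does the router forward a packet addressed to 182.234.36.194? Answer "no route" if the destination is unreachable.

Routes whose prefix contains 182.234.36.194:
  182.0.0.0/7 (182.0.0.0 - 183.255.255.255) -> R17
  182.128.0.0/9 (182.128.0.0 - 182.255.255.255) -> R8
  182.224.0.0/12 (182.224.0.0 - 182.239.255.255) -> R16
  182.232.0.0/14 (182.232.0.0 - 182.235.255.255) -> R3
More-specific entries that do NOT match:
  182.234.36.196/30 (182.234.36.196 - 182.234.36.199) does not contain 182.234.36.194
  182.234.36.208/30 (182.234.36.208 - 182.234.36.211) does not contain 182.234.36.194
  182.234.36.208/29 (182.234.36.208 - 182.234.36.215) does not contain 182.234.36.194
  182.234.4.192/28 (182.234.4.192 - 182.234.4.207) does not contain 182.234.36.194
  182.234.37.128/25 (182.234.37.128 - 182.234.37.255) does not contain 182.234.36.194
  182.234.160.0/20 (182.234.160.0 - 182.234.175.255) does not contain 182.234.36.194
  182.234.48.0/20 (182.234.48.0 - 182.234.63.255) does not contain 182.234.36.194
  182.232.0.0/18 (182.232.0.0 - 182.232.63.255) does not contain 182.234.36.194
  182.250.0.0/15 (182.250.0.0 - 182.251.255.255) does not contain 182.234.36.194
Longest matching prefix is /14 -> next hop R3.

R3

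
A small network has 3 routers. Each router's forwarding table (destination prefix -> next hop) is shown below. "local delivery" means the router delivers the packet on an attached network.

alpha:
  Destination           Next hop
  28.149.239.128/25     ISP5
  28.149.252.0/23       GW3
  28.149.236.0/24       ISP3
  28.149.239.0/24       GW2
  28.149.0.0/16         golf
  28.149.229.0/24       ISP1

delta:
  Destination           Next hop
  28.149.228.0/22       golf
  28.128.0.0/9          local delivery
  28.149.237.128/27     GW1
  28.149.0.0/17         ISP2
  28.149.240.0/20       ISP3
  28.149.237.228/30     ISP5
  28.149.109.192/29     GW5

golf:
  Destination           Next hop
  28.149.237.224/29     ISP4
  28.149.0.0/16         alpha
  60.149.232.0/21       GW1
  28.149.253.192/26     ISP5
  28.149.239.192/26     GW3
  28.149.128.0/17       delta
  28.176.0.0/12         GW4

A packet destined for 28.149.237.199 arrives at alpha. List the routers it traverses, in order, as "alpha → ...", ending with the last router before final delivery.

alpha → golf → delta

At alpha: longest match for 28.149.237.199 is 28.149.0.0/16 -> golf
At golf: longest match for 28.149.237.199 is 28.149.128.0/17 -> delta
At delta: longest match for 28.149.237.199 is 28.128.0.0/9 -> local delivery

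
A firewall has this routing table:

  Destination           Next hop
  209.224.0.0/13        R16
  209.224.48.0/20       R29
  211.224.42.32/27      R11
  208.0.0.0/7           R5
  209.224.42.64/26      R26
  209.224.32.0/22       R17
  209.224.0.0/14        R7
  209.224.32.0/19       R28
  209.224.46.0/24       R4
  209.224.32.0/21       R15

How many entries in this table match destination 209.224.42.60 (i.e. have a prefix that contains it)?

4

Prefixes containing 209.224.42.60:
  208.0.0.0/7 (208.0.0.0 - 209.255.255.255)
  209.224.0.0/13 (209.224.0.0 - 209.231.255.255)
  209.224.0.0/14 (209.224.0.0 - 209.227.255.255)
  209.224.32.0/19 (209.224.32.0 - 209.224.63.255)
Total matching entries: 4.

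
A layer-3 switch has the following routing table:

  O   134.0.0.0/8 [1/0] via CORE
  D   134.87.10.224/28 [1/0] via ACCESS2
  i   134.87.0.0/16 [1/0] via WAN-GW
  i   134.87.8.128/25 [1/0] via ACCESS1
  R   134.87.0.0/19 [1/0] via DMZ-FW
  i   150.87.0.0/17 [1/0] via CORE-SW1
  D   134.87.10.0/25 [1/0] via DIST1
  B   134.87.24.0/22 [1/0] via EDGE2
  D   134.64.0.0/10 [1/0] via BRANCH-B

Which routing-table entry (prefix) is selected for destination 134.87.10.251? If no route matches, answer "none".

Entries matching 134.87.10.251:
  134.0.0.0/8 (134.0.0.0 - 134.255.255.255)
  134.64.0.0/10 (134.64.0.0 - 134.127.255.255)
  134.87.0.0/16 (134.87.0.0 - 134.87.255.255)
  134.87.0.0/19 (134.87.0.0 - 134.87.31.255)
Most specific is 134.87.0.0/19.

134.87.0.0/19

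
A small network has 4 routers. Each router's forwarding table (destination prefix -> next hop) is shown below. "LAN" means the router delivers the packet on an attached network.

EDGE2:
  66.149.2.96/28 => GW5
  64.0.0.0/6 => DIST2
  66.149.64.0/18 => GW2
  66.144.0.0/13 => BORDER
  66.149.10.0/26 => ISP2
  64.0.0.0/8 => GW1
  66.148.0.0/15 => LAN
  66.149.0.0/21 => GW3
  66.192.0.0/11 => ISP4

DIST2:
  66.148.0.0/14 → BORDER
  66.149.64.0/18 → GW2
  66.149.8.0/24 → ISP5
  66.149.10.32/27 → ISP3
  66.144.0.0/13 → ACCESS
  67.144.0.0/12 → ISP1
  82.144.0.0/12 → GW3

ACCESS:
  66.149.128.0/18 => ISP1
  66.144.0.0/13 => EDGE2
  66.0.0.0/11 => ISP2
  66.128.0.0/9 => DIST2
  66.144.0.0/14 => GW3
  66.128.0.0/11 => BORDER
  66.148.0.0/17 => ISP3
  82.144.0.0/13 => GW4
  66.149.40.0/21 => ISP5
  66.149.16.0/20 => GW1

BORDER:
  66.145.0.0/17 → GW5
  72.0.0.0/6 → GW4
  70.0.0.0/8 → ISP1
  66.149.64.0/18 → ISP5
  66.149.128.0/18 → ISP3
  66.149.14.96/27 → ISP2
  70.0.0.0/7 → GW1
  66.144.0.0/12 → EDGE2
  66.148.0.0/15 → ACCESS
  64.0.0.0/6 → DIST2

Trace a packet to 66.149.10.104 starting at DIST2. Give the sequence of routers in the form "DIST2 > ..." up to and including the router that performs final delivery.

At DIST2: longest match for 66.149.10.104 is 66.148.0.0/14 -> BORDER
At BORDER: longest match for 66.149.10.104 is 66.148.0.0/15 -> ACCESS
At ACCESS: longest match for 66.149.10.104 is 66.144.0.0/13 -> EDGE2
At EDGE2: longest match for 66.149.10.104 is 66.148.0.0/15 -> LAN

DIST2 > BORDER > ACCESS > EDGE2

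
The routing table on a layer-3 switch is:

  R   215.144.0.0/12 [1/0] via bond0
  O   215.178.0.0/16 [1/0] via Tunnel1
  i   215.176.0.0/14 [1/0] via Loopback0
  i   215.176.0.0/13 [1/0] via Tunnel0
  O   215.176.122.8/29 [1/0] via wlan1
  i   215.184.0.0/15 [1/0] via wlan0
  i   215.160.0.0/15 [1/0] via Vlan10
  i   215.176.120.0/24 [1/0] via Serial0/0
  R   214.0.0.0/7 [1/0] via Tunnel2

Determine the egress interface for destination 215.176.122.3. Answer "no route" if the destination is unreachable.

Loopback0

Routes whose prefix contains 215.176.122.3:
  214.0.0.0/7 (214.0.0.0 - 215.255.255.255) -> Tunnel2
  215.176.0.0/13 (215.176.0.0 - 215.183.255.255) -> Tunnel0
  215.176.0.0/14 (215.176.0.0 - 215.179.255.255) -> Loopback0
More-specific entries that do NOT match:
  215.176.122.8/29 (215.176.122.8 - 215.176.122.15) does not contain 215.176.122.3
  215.176.120.0/24 (215.176.120.0 - 215.176.120.255) does not contain 215.176.122.3
  215.178.0.0/16 (215.178.0.0 - 215.178.255.255) does not contain 215.176.122.3
  215.184.0.0/15 (215.184.0.0 - 215.185.255.255) does not contain 215.176.122.3
  215.160.0.0/15 (215.160.0.0 - 215.161.255.255) does not contain 215.176.122.3
Longest matching prefix is /14 -> interface Loopback0.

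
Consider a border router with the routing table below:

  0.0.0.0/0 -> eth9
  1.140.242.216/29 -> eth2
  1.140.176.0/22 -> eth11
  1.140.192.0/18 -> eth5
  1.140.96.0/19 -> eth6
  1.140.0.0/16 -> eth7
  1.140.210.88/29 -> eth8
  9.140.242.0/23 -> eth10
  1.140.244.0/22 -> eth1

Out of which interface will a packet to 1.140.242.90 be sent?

Routes whose prefix contains 1.140.242.90:
  0.0.0.0/0 (default, matches everything) -> eth9
  1.140.0.0/16 (1.140.0.0 - 1.140.255.255) -> eth7
  1.140.192.0/18 (1.140.192.0 - 1.140.255.255) -> eth5
More-specific entries that do NOT match:
  1.140.242.216/29 (1.140.242.216 - 1.140.242.223) does not contain 1.140.242.90
  1.140.210.88/29 (1.140.210.88 - 1.140.210.95) does not contain 1.140.242.90
  9.140.242.0/23 (9.140.242.0 - 9.140.243.255) does not contain 1.140.242.90
  1.140.176.0/22 (1.140.176.0 - 1.140.179.255) does not contain 1.140.242.90
  1.140.244.0/22 (1.140.244.0 - 1.140.247.255) does not contain 1.140.242.90
  1.140.96.0/19 (1.140.96.0 - 1.140.127.255) does not contain 1.140.242.90
Longest matching prefix is /18 -> interface eth5.

eth5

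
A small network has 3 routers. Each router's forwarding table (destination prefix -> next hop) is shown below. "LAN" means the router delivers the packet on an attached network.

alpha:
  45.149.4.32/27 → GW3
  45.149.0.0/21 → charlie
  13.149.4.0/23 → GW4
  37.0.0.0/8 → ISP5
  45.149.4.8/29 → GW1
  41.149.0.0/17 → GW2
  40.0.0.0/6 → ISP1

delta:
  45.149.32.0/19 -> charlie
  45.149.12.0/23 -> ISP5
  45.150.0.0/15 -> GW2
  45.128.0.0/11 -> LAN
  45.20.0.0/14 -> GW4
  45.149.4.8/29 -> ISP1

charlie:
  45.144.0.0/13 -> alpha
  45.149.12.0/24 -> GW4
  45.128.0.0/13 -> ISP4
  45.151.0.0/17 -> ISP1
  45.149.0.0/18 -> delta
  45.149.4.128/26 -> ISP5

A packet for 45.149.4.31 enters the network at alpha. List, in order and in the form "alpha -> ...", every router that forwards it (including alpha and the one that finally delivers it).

alpha -> charlie -> delta

At alpha: longest match for 45.149.4.31 is 45.149.0.0/21 -> charlie
At charlie: longest match for 45.149.4.31 is 45.149.0.0/18 -> delta
At delta: longest match for 45.149.4.31 is 45.128.0.0/11 -> LAN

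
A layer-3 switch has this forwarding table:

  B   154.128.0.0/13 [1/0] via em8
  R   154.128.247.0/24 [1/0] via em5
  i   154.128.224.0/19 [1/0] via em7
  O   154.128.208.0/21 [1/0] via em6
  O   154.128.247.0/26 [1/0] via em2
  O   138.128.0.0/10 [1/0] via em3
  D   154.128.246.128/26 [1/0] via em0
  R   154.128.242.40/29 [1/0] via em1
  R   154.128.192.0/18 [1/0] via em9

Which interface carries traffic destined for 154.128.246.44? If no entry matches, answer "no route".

Routes whose prefix contains 154.128.246.44:
  154.128.0.0/13 (154.128.0.0 - 154.135.255.255) -> em8
  154.128.192.0/18 (154.128.192.0 - 154.128.255.255) -> em9
  154.128.224.0/19 (154.128.224.0 - 154.128.255.255) -> em7
More-specific entries that do NOT match:
  154.128.242.40/29 (154.128.242.40 - 154.128.242.47) does not contain 154.128.246.44
  154.128.247.0/26 (154.128.247.0 - 154.128.247.63) does not contain 154.128.246.44
  154.128.246.128/26 (154.128.246.128 - 154.128.246.191) does not contain 154.128.246.44
  154.128.247.0/24 (154.128.247.0 - 154.128.247.255) does not contain 154.128.246.44
  154.128.208.0/21 (154.128.208.0 - 154.128.215.255) does not contain 154.128.246.44
Longest matching prefix is /19 -> interface em7.

em7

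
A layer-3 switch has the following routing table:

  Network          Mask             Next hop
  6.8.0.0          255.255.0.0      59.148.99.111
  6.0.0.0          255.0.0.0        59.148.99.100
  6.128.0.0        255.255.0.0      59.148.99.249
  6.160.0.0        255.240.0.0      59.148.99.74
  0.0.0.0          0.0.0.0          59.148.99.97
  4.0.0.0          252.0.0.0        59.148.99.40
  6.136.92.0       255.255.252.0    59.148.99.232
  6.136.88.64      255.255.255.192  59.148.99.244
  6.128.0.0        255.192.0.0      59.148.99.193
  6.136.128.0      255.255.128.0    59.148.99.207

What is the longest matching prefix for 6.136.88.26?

6.128.0.0/10

Entries matching 6.136.88.26:
  0.0.0.0/0 (default, matches everything)
  4.0.0.0/6 (4.0.0.0 - 7.255.255.255)
  6.0.0.0/8 (6.0.0.0 - 6.255.255.255)
  6.128.0.0/10 (6.128.0.0 - 6.191.255.255)
Most specific is 6.128.0.0/10.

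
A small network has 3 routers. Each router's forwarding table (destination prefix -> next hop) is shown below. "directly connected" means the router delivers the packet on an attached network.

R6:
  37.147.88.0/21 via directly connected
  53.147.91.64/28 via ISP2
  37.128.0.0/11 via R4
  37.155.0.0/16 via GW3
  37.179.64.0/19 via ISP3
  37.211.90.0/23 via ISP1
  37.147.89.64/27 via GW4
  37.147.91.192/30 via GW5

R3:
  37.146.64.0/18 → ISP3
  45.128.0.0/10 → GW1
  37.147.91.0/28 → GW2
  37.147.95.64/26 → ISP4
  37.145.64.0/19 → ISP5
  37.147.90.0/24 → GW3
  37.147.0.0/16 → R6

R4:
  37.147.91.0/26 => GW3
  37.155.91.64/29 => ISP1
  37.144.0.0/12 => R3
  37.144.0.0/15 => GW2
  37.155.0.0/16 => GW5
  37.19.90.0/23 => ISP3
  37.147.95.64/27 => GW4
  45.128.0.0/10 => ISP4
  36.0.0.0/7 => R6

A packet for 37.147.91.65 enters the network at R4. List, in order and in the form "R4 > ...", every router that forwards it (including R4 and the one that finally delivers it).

At R4: longest match for 37.147.91.65 is 37.144.0.0/12 -> R3
At R3: longest match for 37.147.91.65 is 37.147.0.0/16 -> R6
At R6: longest match for 37.147.91.65 is 37.147.88.0/21 -> directly connected

R4 > R3 > R6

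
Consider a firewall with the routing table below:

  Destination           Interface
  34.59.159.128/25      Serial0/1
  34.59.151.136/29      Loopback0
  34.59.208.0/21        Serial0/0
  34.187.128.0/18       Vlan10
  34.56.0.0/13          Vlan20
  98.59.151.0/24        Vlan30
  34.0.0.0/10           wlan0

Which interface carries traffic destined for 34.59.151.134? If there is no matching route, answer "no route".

Routes whose prefix contains 34.59.151.134:
  34.0.0.0/10 (34.0.0.0 - 34.63.255.255) -> wlan0
  34.56.0.0/13 (34.56.0.0 - 34.63.255.255) -> Vlan20
More-specific entries that do NOT match:
  34.59.151.136/29 (34.59.151.136 - 34.59.151.143) does not contain 34.59.151.134
  34.59.159.128/25 (34.59.159.128 - 34.59.159.255) does not contain 34.59.151.134
  98.59.151.0/24 (98.59.151.0 - 98.59.151.255) does not contain 34.59.151.134
  34.59.208.0/21 (34.59.208.0 - 34.59.215.255) does not contain 34.59.151.134
  34.187.128.0/18 (34.187.128.0 - 34.187.191.255) does not contain 34.59.151.134
Longest matching prefix is /13 -> interface Vlan20.

Vlan20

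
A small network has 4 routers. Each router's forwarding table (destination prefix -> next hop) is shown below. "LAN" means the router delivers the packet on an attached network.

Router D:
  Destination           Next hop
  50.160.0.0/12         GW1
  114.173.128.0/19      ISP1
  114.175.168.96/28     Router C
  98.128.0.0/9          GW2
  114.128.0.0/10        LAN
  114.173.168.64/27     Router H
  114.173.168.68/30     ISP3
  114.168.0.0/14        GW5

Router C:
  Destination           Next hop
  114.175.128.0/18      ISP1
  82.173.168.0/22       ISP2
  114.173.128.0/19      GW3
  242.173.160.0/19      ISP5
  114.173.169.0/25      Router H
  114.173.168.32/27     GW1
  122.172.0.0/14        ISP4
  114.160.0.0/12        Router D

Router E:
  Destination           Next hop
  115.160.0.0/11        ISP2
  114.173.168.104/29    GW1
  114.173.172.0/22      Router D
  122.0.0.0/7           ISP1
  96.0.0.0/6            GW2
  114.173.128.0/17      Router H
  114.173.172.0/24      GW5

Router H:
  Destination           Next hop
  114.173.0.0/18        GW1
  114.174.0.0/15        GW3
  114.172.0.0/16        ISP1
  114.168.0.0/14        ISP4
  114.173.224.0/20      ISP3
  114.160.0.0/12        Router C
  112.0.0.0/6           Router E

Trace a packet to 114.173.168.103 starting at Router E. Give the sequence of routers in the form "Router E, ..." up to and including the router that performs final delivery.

At Router E: longest match for 114.173.168.103 is 114.173.128.0/17 -> Router H
At Router H: longest match for 114.173.168.103 is 114.160.0.0/12 -> Router C
At Router C: longest match for 114.173.168.103 is 114.160.0.0/12 -> Router D
At Router D: longest match for 114.173.168.103 is 114.128.0.0/10 -> LAN

Router E, Router H, Router C, Router D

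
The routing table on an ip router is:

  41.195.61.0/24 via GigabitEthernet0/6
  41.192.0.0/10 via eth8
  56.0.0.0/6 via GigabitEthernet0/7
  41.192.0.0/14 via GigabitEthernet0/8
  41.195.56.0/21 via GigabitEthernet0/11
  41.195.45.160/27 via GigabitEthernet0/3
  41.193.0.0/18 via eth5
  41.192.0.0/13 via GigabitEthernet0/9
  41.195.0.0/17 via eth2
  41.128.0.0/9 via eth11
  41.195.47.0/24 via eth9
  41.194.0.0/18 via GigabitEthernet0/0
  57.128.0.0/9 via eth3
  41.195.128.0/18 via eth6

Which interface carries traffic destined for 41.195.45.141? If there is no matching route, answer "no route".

eth2

Routes whose prefix contains 41.195.45.141:
  41.128.0.0/9 (41.128.0.0 - 41.255.255.255) -> eth11
  41.192.0.0/10 (41.192.0.0 - 41.255.255.255) -> eth8
  41.192.0.0/13 (41.192.0.0 - 41.199.255.255) -> GigabitEthernet0/9
  41.192.0.0/14 (41.192.0.0 - 41.195.255.255) -> GigabitEthernet0/8
  41.195.0.0/17 (41.195.0.0 - 41.195.127.255) -> eth2
More-specific entries that do NOT match:
  41.195.45.160/27 (41.195.45.160 - 41.195.45.191) does not contain 41.195.45.141
  41.195.61.0/24 (41.195.61.0 - 41.195.61.255) does not contain 41.195.45.141
  41.195.47.0/24 (41.195.47.0 - 41.195.47.255) does not contain 41.195.45.141
  41.195.56.0/21 (41.195.56.0 - 41.195.63.255) does not contain 41.195.45.141
  41.193.0.0/18 (41.193.0.0 - 41.193.63.255) does not contain 41.195.45.141
  41.194.0.0/18 (41.194.0.0 - 41.194.63.255) does not contain 41.195.45.141
  41.195.128.0/18 (41.195.128.0 - 41.195.191.255) does not contain 41.195.45.141
Longest matching prefix is /17 -> interface eth2.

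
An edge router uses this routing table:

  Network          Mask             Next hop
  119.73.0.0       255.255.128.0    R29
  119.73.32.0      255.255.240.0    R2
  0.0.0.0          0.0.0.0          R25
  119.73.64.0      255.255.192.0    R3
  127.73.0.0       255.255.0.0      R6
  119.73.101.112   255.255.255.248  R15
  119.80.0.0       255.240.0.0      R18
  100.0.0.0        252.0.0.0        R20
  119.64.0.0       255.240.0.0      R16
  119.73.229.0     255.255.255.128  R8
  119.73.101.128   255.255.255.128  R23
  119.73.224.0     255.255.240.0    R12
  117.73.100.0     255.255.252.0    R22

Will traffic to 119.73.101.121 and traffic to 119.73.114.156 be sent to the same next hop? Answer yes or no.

119.73.101.121: longest match 119.73.64.0/18 -> R3
119.73.114.156: longest match 119.73.64.0/18 -> R3

yes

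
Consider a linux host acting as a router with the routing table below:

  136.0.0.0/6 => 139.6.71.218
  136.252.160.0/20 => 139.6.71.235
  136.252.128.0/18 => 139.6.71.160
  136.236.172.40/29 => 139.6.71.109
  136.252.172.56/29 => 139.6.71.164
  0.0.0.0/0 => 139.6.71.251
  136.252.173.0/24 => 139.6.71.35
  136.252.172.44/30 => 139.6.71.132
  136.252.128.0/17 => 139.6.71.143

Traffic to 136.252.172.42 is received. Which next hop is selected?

139.6.71.235

Routes whose prefix contains 136.252.172.42:
  0.0.0.0/0 (default, matches everything) -> 139.6.71.251
  136.0.0.0/6 (136.0.0.0 - 139.255.255.255) -> 139.6.71.218
  136.252.128.0/17 (136.252.128.0 - 136.252.255.255) -> 139.6.71.143
  136.252.128.0/18 (136.252.128.0 - 136.252.191.255) -> 139.6.71.160
  136.252.160.0/20 (136.252.160.0 - 136.252.175.255) -> 139.6.71.235
More-specific entries that do NOT match:
  136.252.172.44/30 (136.252.172.44 - 136.252.172.47) does not contain 136.252.172.42
  136.236.172.40/29 (136.236.172.40 - 136.236.172.47) does not contain 136.252.172.42
  136.252.172.56/29 (136.252.172.56 - 136.252.172.63) does not contain 136.252.172.42
  136.252.173.0/24 (136.252.173.0 - 136.252.173.255) does not contain 136.252.172.42
Longest matching prefix is /20 -> next hop 139.6.71.235.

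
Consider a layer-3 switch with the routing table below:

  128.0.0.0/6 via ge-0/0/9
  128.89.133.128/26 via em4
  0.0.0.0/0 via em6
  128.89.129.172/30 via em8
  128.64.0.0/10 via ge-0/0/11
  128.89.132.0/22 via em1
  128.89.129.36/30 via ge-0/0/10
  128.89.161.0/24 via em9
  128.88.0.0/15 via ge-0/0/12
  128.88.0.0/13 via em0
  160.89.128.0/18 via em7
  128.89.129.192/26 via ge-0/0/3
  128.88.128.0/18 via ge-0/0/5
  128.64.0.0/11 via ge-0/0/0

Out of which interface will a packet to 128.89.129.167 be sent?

ge-0/0/12

Routes whose prefix contains 128.89.129.167:
  0.0.0.0/0 (default, matches everything) -> em6
  128.0.0.0/6 (128.0.0.0 - 131.255.255.255) -> ge-0/0/9
  128.64.0.0/10 (128.64.0.0 - 128.127.255.255) -> ge-0/0/11
  128.64.0.0/11 (128.64.0.0 - 128.95.255.255) -> ge-0/0/0
  128.88.0.0/13 (128.88.0.0 - 128.95.255.255) -> em0
  128.88.0.0/15 (128.88.0.0 - 128.89.255.255) -> ge-0/0/12
More-specific entries that do NOT match:
  128.89.129.172/30 (128.89.129.172 - 128.89.129.175) does not contain 128.89.129.167
  128.89.129.36/30 (128.89.129.36 - 128.89.129.39) does not contain 128.89.129.167
  128.89.133.128/26 (128.89.133.128 - 128.89.133.191) does not contain 128.89.129.167
  128.89.129.192/26 (128.89.129.192 - 128.89.129.255) does not contain 128.89.129.167
  128.89.161.0/24 (128.89.161.0 - 128.89.161.255) does not contain 128.89.129.167
  128.89.132.0/22 (128.89.132.0 - 128.89.135.255) does not contain 128.89.129.167
  160.89.128.0/18 (160.89.128.0 - 160.89.191.255) does not contain 128.89.129.167
  128.88.128.0/18 (128.88.128.0 - 128.88.191.255) does not contain 128.89.129.167
Longest matching prefix is /15 -> interface ge-0/0/12.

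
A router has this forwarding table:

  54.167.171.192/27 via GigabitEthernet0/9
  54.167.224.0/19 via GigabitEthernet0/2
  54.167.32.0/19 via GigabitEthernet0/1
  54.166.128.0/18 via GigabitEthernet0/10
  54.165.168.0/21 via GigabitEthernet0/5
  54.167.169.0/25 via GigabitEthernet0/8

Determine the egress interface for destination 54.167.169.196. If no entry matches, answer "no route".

No entry's prefix contains 54.167.169.196; there is no default route.

no route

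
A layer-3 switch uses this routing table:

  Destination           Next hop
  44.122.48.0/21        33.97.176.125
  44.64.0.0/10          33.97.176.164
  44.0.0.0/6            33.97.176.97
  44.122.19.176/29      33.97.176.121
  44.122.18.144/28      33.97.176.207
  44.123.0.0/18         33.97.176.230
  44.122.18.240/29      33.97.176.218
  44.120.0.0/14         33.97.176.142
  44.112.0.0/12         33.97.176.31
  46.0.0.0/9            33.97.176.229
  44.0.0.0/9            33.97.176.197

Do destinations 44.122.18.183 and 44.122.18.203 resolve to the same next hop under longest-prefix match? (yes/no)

yes

44.122.18.183: longest match 44.120.0.0/14 -> 33.97.176.142
44.122.18.203: longest match 44.120.0.0/14 -> 33.97.176.142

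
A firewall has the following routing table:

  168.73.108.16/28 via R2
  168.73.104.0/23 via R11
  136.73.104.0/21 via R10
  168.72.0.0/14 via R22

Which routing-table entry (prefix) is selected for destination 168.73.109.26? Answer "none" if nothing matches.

Entries matching 168.73.109.26:
  168.72.0.0/14 (168.72.0.0 - 168.75.255.255)
Most specific is 168.72.0.0/14.

168.72.0.0/14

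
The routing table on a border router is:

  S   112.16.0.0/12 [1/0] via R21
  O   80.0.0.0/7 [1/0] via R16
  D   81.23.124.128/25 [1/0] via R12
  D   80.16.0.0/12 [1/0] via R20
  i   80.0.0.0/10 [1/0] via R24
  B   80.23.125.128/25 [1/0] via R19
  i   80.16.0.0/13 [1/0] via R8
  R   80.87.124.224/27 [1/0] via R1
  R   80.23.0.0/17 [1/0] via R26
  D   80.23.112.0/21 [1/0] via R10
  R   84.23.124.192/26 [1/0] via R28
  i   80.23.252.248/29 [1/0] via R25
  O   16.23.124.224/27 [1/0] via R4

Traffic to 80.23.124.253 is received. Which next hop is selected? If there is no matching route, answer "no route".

Routes whose prefix contains 80.23.124.253:
  80.0.0.0/7 (80.0.0.0 - 81.255.255.255) -> R16
  80.0.0.0/10 (80.0.0.0 - 80.63.255.255) -> R24
  80.16.0.0/12 (80.16.0.0 - 80.31.255.255) -> R20
  80.16.0.0/13 (80.16.0.0 - 80.23.255.255) -> R8
  80.23.0.0/17 (80.23.0.0 - 80.23.127.255) -> R26
More-specific entries that do NOT match:
  80.23.252.248/29 (80.23.252.248 - 80.23.252.255) does not contain 80.23.124.253
  80.87.124.224/27 (80.87.124.224 - 80.87.124.255) does not contain 80.23.124.253
  16.23.124.224/27 (16.23.124.224 - 16.23.124.255) does not contain 80.23.124.253
  84.23.124.192/26 (84.23.124.192 - 84.23.124.255) does not contain 80.23.124.253
  81.23.124.128/25 (81.23.124.128 - 81.23.124.255) does not contain 80.23.124.253
  80.23.125.128/25 (80.23.125.128 - 80.23.125.255) does not contain 80.23.124.253
  80.23.112.0/21 (80.23.112.0 - 80.23.119.255) does not contain 80.23.124.253
Longest matching prefix is /17 -> next hop R26.

R26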